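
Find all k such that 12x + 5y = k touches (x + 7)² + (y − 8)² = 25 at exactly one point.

The line touches the circle iff its distance from (−7, 8) is 5:
|12·(−7) + 5·8 − k| / √169 = 5
|k − (−44)| = 5·13, so k = 21 or k = −109.

k = −109 or k = 21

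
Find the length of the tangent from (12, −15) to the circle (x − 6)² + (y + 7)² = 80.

2√5

Centre (6, −7), r² = 80. |PO|² = (6)² + (−8)² = 100.
The tangent meets the radius at right angles, so tangent² = |PO|² − r² = 100 − 80 = 20.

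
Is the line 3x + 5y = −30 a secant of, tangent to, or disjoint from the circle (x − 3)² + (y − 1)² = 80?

Substituting the line into the circle gives 34x² + 60x − 550 = 0.
Discriminant = (60)² − 4·34·(−550) = 78400 > 0.
Two real roots: the line is a secant.

secant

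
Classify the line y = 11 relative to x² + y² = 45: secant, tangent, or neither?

neither

Centre (0, 0), r² = 45. Distance² from centre to line = (−11)² = 121.
Since d² > r², the line lies outside the circle.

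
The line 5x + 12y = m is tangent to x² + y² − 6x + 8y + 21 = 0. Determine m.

The line touches the circle iff its distance from (3, −4) is 2:
|5·3 + 12·(−4) − m| / √169 = 2
|m − (−33)| = 2·13, so m = −7 or m = −59.

m = −59 or m = −7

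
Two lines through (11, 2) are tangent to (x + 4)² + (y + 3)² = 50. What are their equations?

x − y = 9 and x + 7y = 25

Let a tangent through (11, 2) have slope m. Its distance from (−4, −3) must equal 5√2:
[m·(−15) − (−5)]² = 50(m² + 1)
7m² − 6m − 1 = 0, so m = 1 or m = −1/7.
With m = 1: x − y = 9. With m = −1/7: x + 7y = 25.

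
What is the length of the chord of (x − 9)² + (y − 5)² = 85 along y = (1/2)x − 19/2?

2√5

Express y = (−19 + x)/2 and substitute into the circle:
5x² − 130x + 825 = 0  ⟹  x² − 26x + 165 = 0
x = 15 or x = 11, giving (15, −2) and (11, −4).
Chord length = distance between (15, −2) and (11, −4) = √20 = 2√5.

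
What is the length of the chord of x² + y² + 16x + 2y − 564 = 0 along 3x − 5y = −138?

From the line, y = (138 + 3x)/5. Substituting:
34x² + 1258x + 6324 = 0  ⟹  x² + 37x + 186 = 0
x = −6 or x = −31, giving (−6, 24) and (−31, 9).
Chord length = distance between (−6, 24) and (−31, 9) = √850 = 5√34.

5√34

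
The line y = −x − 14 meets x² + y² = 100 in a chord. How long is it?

2√2

The distance from (0, 0) to the line is 14/√2, and r² = 100.
Half the chord is √(r² − d²) = √(2), so the full chord is 2√2.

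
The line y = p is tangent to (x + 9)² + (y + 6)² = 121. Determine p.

Tangency holds when the distance from the centre (−9, −6) to the line equals the radius 11:
|0·(−9) + 1·(−6) − p| / √1 = 11
|p − (−6)| = 11, so p = 5 or p = −17.

p = −17 or p = 5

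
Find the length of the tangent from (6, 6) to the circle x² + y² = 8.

With centre O = (0, 0), |OP|² = 72 and r² = 8.
By the tangent–radius right angle, tangent length = √(|PO|² − r²) = √64 = 8.

8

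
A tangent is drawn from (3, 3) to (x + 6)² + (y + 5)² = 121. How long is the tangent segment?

Centre (−6, −5), r² = 121. |PO|² = (9)² + (8)² = 145.
Power of the point: PT² = |PO|² − r² = 24, so PT = 2√6.

2√6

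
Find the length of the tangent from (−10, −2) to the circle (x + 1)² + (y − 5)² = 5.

The centre is (−1, 5) and r = √5. The square of the distance from P to the centre is 81 + 49 = 130.
Power of the point: PT² = |PO|² − r² = 125, so PT = 5√5.

5√5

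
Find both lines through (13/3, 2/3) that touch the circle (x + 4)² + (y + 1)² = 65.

7x + 4y = 33 and 8x − y = 34

A line y − (2/3) = m(x − (13/3)) is tangent when its distance from (−4, −1) is √65:
[m·(−25/3) − (−5/3)]² = 65(m² + 1)
4m² − 25m − 56 = 0, so m = −7/4 or m = 8.
Through (13/3, 2/3) these give 7x + 4y = 33 and 8x − y = 34.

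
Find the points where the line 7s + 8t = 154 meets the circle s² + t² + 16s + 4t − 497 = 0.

(−2, 21) and (14, 7)

Express t = (154 − 7s)/8 and substitute into the circle:
113s² − 1356s − 3164 = 0  ⟹  s² − 12s − 28 = 0
s = 14 or s = −2, giving (14, 7) and (−2, 21).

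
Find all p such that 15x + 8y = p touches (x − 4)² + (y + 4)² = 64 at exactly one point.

Tangency holds when the distance from the centre (4, −4) to the line equals the radius 8:
|15·4 + 8·(−4) − p| / √289 = 8
|p − (28)| = 8·17, so p = 164 or p = −108.

p = −108 or p = 164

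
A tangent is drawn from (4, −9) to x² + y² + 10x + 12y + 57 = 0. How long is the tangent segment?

√86

Centre (−5, −6), r² = 4. |PO|² = (9)² + (−3)² = 90.
By the tangent–radius right angle, tangent length = √(|PO|² − r²) = √86.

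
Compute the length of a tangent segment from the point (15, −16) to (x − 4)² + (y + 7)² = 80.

√122

Centre (4, −7), r² = 80. |PO|² = (11)² + (−9)² = 202.
Power of the point: PT² = |PO|² − r² = 122, so PT = √122.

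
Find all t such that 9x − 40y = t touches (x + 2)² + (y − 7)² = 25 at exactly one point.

For a tangent, require d(centre, line) = r = 5.
|9·(−2) − 40·7 − t| / √1681 = 5
|t − (−298)| = 5·41, so t = −93 or t = −503.

t = −503 or t = −93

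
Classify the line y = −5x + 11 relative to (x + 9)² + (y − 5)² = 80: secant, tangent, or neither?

d² = (5·(−9) + 1·5 − (11))²/26 = 2601/26; r² = 80.
Since d² > r², the line lies outside the circle.

neither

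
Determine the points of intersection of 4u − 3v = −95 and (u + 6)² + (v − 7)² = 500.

(−26, −3) and (−2, 29)

Express v = (95 + 4u)/3 and substitute into the circle:
25u² + 700u + 1300 = 0  ⟹  u² + 28u + 52 = 0
u = −2 or u = −26, giving (−2, 29) and (−26, −3).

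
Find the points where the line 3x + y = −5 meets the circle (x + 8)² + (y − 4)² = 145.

Express y = −3x − 5 and substitute into the circle:
10x² + 70x = 0  ⟹  x² + 7x = 0
x = 0 or x = −7, giving (0, −5) and (−7, 16).

(−7, 16) and (0, −5)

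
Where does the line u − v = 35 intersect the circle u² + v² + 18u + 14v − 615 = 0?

Express v = u − 35 and substitute into the circle:
2u² − 38u + 120 = 0  ⟹  u² − 19u + 60 = 0
u = 15 or u = 4, giving (15, −20) and (4, −31).

(4, −31) and (15, −20)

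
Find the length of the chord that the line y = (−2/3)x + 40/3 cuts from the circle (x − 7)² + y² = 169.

From the line, y = (40 − 2x)/3. Substituting:
13x² − 286x + 520 = 0  ⟹  x² − 22x + 40 = 0
x = 20 or x = 2, giving (20, 0) and (2, 12).
Chord length = distance between (20, 0) and (2, 12) = √468 = 6√13.

6√13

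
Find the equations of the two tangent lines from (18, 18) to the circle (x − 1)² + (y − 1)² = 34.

3x − 5y = −36 and 5x − 3y = 36

Write the tangent as mx − y + (18 − m·(18)) = 0 and set its distance from the centre to √34:
(−17m − (−17))² = 34(m² + 1)
15m² − 34m + 15 = 0, so m = 3/5 or m = 5/3.
With m = 3/5: 3x − 5y = −36. With m = 5/3: 5x − 3y = 36.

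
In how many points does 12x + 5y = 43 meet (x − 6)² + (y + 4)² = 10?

Substituting the line into the circle gives 169x² − 1812x + 4619 = 0.
Δ = 3283344 − 3122444 = 160900.
Two real roots: the line is a secant.

2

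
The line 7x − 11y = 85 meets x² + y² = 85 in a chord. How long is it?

Centre (0, 0), r² = 85. Perpendicular distance d from centre to line = |−85| / √170 = 85/√170.
Half the chord is √(r² − d²) = √(85/2), so the full chord is √170.

√170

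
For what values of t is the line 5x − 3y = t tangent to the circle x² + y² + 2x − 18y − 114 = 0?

t = −32 ± 14√34

Tangency holds when the distance from the centre (−1, 9) to the line equals the radius 14:
|5·(−1) − 3·9 − t| / √34 = 14
|t − (−32)| = 14√34.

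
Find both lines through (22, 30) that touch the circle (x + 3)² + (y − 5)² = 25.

4x − 3y = −2 and 3x − 4y = −54

Let a tangent through (22, 30) have slope m. Its distance from (−3, 5) must equal 5:
(−25m − (−25))² = 25(m² + 1)
12m² − 25m + 12 = 0, so m = 4/3 or m = 3/4.
Through (22, 30) these give 4x − 3y = −2 and 3x − 4y = −54.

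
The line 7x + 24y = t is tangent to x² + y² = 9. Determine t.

t = −75 or t = 75

Tangency holds when the distance from the centre (0, 0) to the line equals the radius 3:
|7·0 + 24·0 − t| / √625 = 3
|t| = 3·25, so t = 75 or t = −75.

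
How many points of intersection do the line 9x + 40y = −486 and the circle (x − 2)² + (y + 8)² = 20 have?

0

Centre (2, −8), r² = 20. Distance² from centre to line = (184)²/1681 = 33856/1681.
Since d² > r², the line lies outside the circle.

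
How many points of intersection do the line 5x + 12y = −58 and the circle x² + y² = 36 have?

Substituting the line into the circle gives 169x² + 580x − 1820 = 0.
Δ = 336400 − (−1230320) = 1566720.
Two real roots: the line is a secant.

2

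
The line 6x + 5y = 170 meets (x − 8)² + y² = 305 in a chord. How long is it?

The distance from (8, 0) to the line is 122/√61, and r² = 305.
Chord = 2√(r² − d²) = 2·√(61) = 2√61.

2√61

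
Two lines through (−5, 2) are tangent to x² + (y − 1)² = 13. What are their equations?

A line y − (2) = m(x − (−5)) is tangent when its distance from (0, 1) is √13:
(5m − (−1))² = 13(m² + 1)
6m² + 5m − 6 = 0, so m = 2/3 or m = −3/2.
Through (−5, 2) these give 2x − 3y = −16 and 3x + 2y = −11.

2x − 3y = −16 and 3x + 2y = −11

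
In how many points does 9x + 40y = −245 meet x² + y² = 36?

2

Substituting the line into the circle gives 1681x² + 4410x + 2425 = 0.
Δ = 19448100 − 16305700 = 3142400.
Two real roots: the line is a secant.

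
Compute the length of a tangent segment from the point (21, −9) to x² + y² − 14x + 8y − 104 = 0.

2√13

Centre (7, −4), r² = 169. |PO|² = (14)² + (−5)² = 221.
By the tangent–radius right angle, tangent length = √(|PO|² − r²) = √52 = 2√13.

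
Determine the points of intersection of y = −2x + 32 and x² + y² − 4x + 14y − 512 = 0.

From the line, y = −2x + 32. Substituting:
5x² − 160x + 960 = 0  ⟹  x² − 32x + 192 = 0
x = 24 or x = 8, giving (24, −16) and (8, 16).

(8, 16) and (24, −16)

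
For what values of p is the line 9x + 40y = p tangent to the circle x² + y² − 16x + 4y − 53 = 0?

For a tangent, require d(centre, line) = r = 11.
|9·8 + 40·(−2) − p| / √1681 = 11
|p − (−8)| = 11·41, so p = 443 or p = −459.

p = −459 or p = 443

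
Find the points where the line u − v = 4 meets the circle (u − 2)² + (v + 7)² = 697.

Express v = u − 4 and substitute into the circle:
2u² + 2u − 684 = 0  ⟹  u² + u − 342 = 0
u = 18 or u = −19, giving (18, 14) and (−19, −23).

(−19, −23) and (18, 14)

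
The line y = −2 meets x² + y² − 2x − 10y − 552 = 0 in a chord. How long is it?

46

From the line, y = −2. Substituting:
x² − 2x − 528 = 0
x = 24 or x = −22, giving (24, −2) and (−22, −2).
Chord length = distance between (24, −2) and (−22, −2) = √2116 = 46.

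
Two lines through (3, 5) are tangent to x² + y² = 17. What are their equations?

Write the tangent as mx − y + (5 − m·(3)) = 0 and set its distance from the centre to √17:
(−3m − (−5))² = 17(m² + 1)
4m² + 15m − 4 = 0, so m = −4 or m = 1/4.
Through (3, 5) these give 4x + y = 17 and x − 4y = −17.

4x + y = 17 and x − 4y = −17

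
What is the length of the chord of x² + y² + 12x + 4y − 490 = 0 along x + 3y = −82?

4√10

Substitute y = (−82 − x)/3:
10x² + 260x + 1330 = 0  ⟹  x² + 26x + 133 = 0
x = −7 or x = −19, giving (−7, −25) and (−19, −21).
|(−7, −25) − (−19, −21)| = √((12)² + (−4)²) = 4√10.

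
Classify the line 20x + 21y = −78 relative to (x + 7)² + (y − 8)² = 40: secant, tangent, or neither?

d² = (20·(−7) + 21·8 − (−78))²/841 = 11236/841; r² = 40.
Since d² < r², the line cuts the circle twice.

secant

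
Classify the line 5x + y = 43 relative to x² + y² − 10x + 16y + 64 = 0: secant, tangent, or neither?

neither

d² = (5·5 + 1·(−8) − (43))²/26 = 26; r² = 25.
Since d² > r², the line lies outside the circle.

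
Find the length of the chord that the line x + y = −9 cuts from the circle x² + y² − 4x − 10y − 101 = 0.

2√2

Centre (2, 5), r² = 130. Perpendicular distance d from centre to line = |16| / √2 = 16/√2.
Half the chord is √(r² − d²) = √(2), so the full chord is 2√2.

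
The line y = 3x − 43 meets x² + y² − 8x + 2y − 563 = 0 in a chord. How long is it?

14√10

From the line, y = 3x − 43. Substituting:
10x² − 260x + 1200 = 0  ⟹  x² − 26x + 120 = 0
x = 20 or x = 6, giving (20, 17) and (6, −25).
Chord length = distance between (20, 17) and (6, −25) = √1960 = 14√10.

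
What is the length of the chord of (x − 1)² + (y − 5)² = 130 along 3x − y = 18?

6√10

The distance from (1, 5) to the line is 20/√10, and r² = 130.
Chord = 2√(r² − d²) = 2·√(90) = 6√10.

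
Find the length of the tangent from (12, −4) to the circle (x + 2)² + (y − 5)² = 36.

The centre is (−2, 5) and r = 6. The square of the distance from P to the centre is 196 + 81 = 277.
Power of the point: PT² = |PO|² − r² = 241, so PT = √241.

√241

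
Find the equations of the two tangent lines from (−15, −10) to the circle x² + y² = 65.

Write the tangent as mx − y + (−10 − m·(−15)) = 0 and set its distance from the centre to √65:
(15m − (10))² = 65(m² + 1)
32m² − 60m + 7 = 0, so m = 1/8 or m = 7/4.
With m = 1/8: x − 8y = 65. With m = 7/4: 7x − 4y = −65.

x − 8y = 65 and 7x − 4y = −65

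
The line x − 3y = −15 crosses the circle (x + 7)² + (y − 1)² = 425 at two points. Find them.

(−27, −4) and (12, 9)

Substitute y = (15 + x)/3:
10x² + 150x − 3240 = 0  ⟹  x² + 15x − 324 = 0
x = 12 or x = −27, giving (12, 9) and (−27, −4).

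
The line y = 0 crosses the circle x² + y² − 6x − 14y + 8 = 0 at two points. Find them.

(2, 0) and (4, 0)

From the line, y = 0. Substituting:
x² − 6x + 8 = 0
x = 4 or x = 2, giving (4, 0) and (2, 0).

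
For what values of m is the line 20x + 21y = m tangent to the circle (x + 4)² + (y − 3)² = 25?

m = −162 or m = 128

For a tangent, require d(centre, line) = r = 5.
|20·(−4) + 21·3 − m| / √841 = 5
|m − (−17)| = 5·29, so m = 128 or m = −162.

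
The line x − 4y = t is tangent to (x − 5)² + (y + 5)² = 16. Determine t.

t = 25 ± 4√17

For a tangent, require d(centre, line) = r = 4.
|1·5 − 4·(−5) − t| / √17 = 4
|t − (25)| = 4√17.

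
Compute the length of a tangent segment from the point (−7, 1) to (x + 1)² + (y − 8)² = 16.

Centre (−1, 8), r² = 16. |PO|² = (−6)² + (−7)² = 85.
Power of the point: PT² = |PO|² − r² = 69, so PT = √69.

√69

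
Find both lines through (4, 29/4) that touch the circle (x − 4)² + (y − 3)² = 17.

Let a tangent through (4, 29/4) have slope m. Its distance from (4, 3) must equal √17:
(0m − (−17/4))² = 17(m² + 1)
16m² − 1 = 0, so m = 1/4 or m = −1/4.
Through (4, 29/4) these give x − 4y = −25 and x + 4y = 33.

x − 4y = −25 and x + 4y = 33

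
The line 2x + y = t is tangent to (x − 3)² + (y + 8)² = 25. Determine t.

For a tangent, require d(centre, line) = r = 5.
|2·3 + 1·(−8) − t| / √5 = 5
|t − (−2)| = 5√5.

t = −2 ± 5√5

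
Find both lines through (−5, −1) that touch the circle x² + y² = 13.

Let a tangent through (−5, −1) have slope m. Its distance from (0, 0) must equal √13:
[m·(5) − (1)]² = 13(m² + 1)
6m² − 5m − 6 = 0, so m = −2/3 or m = 3/2.
With m = −2/3: 2x + 3y = −13. With m = 3/2: 3x − 2y = −13.

2x + 3y = −13 and 3x − 2y = −13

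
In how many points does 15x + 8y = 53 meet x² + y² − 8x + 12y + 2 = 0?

Substituting the line into the circle gives 289x² − 3542x + 8025 = 0.
Discriminant = (−3542)² − 4·289·(8025) = 3268864 > 0.
Two real roots: the line is a secant.

2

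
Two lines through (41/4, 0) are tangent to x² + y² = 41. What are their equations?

4x + 5y = 41 and 4x − 5y = 41

Let a tangent through (41/4, 0) have slope m. Its distance from (0, 0) must equal √41:
(−41/4m − (0))² = 41(m² + 1)
25m² − 16 = 0, so m = −4/5 or m = 4/5.
With m = −4/5: 4x + 5y = 41. With m = 4/5: 4x − 5y = 41.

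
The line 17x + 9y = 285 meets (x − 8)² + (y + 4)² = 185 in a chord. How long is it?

√370

Centre (8, −4), r² = 185. Perpendicular distance d from centre to line = |−185| / √370 = 185/√370.
Half the chord is √(r² − d²) = √(185/2), so the full chord is √370.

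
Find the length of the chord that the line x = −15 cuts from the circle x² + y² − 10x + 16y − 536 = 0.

30

The distance from (5, −8) to the line is 20, and r² = 625.
Chord = 2√(r² − d²) = 2·√(225) = 30.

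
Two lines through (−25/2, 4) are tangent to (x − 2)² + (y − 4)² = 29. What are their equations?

2x + 5y = −5 and 2x − 5y = −45

Let a tangent through (−25/2, 4) have slope m. Its distance from (2, 4) must equal √29:
(29/2m − (0))² = 29(m² + 1)
25m² − 4 = 0, so m = −2/5 or m = 2/5.
With m = −2/5: 2x + 5y = −5. With m = 2/5: 2x − 5y = −45.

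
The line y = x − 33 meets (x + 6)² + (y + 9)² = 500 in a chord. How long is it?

10√2

From the line, y = x − 33. Substituting:
2x² − 36x + 112 = 0  ⟹  x² − 18x + 56 = 0
x = 14 or x = 4, giving (14, −19) and (4, −29).
|(14, −19) − (4, −29)| = √((10)² + (10)²) = 10√2.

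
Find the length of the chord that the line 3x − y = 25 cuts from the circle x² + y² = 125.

5√10

Substitute y = 3x − 25:
10x² − 150x + 500 = 0  ⟹  x² − 15x + 50 = 0
x = 10 or x = 5, giving (10, 5) and (5, −10).
|(10, 5) − (5, −10)| = √((5)² + (15)²) = 5√10.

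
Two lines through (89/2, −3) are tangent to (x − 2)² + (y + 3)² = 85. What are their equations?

Write the tangent as mx − y + (−3 − m·(89/2)) = 0 and set its distance from the centre to √85:
[m·(−85/2) − (0)]² = 85(m² + 1)
81m² − 4 = 0, so m = 2/9 or m = −2/9.
Through (89/2, −3) these give 2x − 9y = 116 and 2x + 9y = 62.

2x − 9y = 116 and 2x + 9y = 62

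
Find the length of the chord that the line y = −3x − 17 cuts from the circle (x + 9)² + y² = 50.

4√10

Substitute y = −3x − 17:
10x² + 120x + 320 = 0  ⟹  x² + 12x + 32 = 0
x = −4 or x = −8, giving (−4, −5) and (−8, 7).
Chord length = distance between (−4, −5) and (−8, 7) = √160 = 4√10.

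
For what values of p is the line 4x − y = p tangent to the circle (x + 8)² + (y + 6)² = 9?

p = −26 ± 3√17

Tangency holds when the distance from the centre (−8, −6) to the line equals the radius 3:
|4·(−8) − 1·(−6) − p| / √17 = 3
|p − (−26)| = 3√17.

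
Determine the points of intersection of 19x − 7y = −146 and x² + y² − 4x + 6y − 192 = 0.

Express y = (146 + 19x)/7 and substitute into the circle:
410x² + 6150x + 18040 = 0  ⟹  x² + 15x + 44 = 0
x = −4 or x = −11, giving (−4, 10) and (−11, −9).

(−11, −9) and (−4, 10)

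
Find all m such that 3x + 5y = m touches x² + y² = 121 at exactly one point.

m = ±11√34

The line touches the circle iff its distance from (0, 0) is 11:
|3·0 + 5·0 − m| / √34 = 11
|m| = 11√34.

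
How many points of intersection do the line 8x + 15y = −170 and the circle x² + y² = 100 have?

Substituting the line into the circle gives 289x² + 2720x + 6400 = 0.
Discriminant = (2720)² − 4·289·(6400) = 0.
A repeated root: the line is tangent.

1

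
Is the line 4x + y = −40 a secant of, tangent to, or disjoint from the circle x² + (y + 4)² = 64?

Centre (0, −4), r² = 64. Distance² from centre to line = (36)²/17 = 1296/17.
Since d² > r², the line lies outside the circle.

disjoint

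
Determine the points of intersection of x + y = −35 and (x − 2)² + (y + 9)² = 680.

(−24, −11) and (0, −35)

Substitute y = −x − 35:
2x² + 48x = 0  ⟹  x² + 24x = 0
x = 0 or x = −24, giving (0, −35) and (−24, −11).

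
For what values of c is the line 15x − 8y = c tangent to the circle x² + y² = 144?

c = −204 or c = 204

The line touches the circle iff its distance from (0, 0) is 12:
|15·0 − 8·0 − c| / √289 = 12
|c| = 12·17, so c = 204 or c = −204.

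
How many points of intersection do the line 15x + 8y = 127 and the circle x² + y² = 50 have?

0

Substituting the line into the circle gives 289x² − 3810x + 12929 = 0.
Discriminant = (−3810)² − 4·289·(12929) = −429824 < 0.
No real roots: the line does not meet the circle.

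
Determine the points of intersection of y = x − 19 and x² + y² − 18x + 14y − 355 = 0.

(−5, −24) and (26, 7)

From the line, y = x − 19. Substituting:
2x² − 42x − 260 = 0  ⟹  x² − 21x − 130 = 0
x = 26 or x = −5, giving (26, 7) and (−5, −24).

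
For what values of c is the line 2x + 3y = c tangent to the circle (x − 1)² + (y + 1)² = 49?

c = −1 ± 7√13

Tangency holds when the distance from the centre (1, −1) to the line equals the radius 7:
|2·1 + 3·(−1) − c| / √13 = 7
|c − (−1)| = 7√13.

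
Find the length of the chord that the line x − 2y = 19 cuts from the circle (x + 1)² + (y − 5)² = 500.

Centre (−1, 5), r² = 500. Perpendicular distance d from centre to line = |−30| / √5 = 30/√5.
Chord = 2√(r² − d²) = 2·√(320) = 16√5.

16√5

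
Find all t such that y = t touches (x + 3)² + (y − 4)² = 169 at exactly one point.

The line touches the circle iff its distance from (−3, 4) is 13:
|0·(−3) + 1·4 − t| / √1 = 13
|t − (4)| = 13, so t = 17 or t = −9.

t = −9 or t = 17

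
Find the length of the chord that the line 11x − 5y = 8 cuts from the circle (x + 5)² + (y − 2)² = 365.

3√146

Centre (−5, 2), r² = 365. Perpendicular distance d from centre to line = |−73| / √146 = 73/√146.
Half the chord is √(r² − d²) = √(657/2), so the full chord is 3√146.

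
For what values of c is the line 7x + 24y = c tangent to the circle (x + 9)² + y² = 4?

The line touches the circle iff its distance from (−9, 0) is 2:
|7·(−9) + 24·0 − c| / √625 = 2
|c − (−63)| = 2·25, so c = −13 or c = −113.

c = −113 or c = −13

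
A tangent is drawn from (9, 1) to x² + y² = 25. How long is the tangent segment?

√57

Centre (0, 0), r² = 25. |PO|² = (9)² + (1)² = 82.
Power of the point: PT² = |PO|² − r² = 57, so PT = √57.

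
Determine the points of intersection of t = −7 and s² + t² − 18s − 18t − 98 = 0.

From the line, t = −7. Substituting:
s² − 18s + 77 = 0
s = 11 or s = 7, giving (11, −7) and (7, −7).

(7, −7) and (11, −7)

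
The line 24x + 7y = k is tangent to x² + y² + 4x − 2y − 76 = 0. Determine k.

The line touches the circle iff its distance from (−2, 1) is 9:
|24·(−2) + 7·1 − k| / √625 = 9
|k − (−41)| = 9·25, so k = 184 or k = −266.

k = −266 or k = 184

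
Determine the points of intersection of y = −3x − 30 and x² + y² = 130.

Express y = −3x − 30 and substitute into the circle:
10x² + 180x + 770 = 0  ⟹  x² + 18x + 77 = 0
x = −7 or x = −11, giving (−7, −9) and (−11, 3).

(−11, 3) and (−7, −9)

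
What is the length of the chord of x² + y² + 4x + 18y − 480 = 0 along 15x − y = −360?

The distance from (−2, −9) to the line is 339/√226, and r² = 565.
Half the chord is √(r² − d²) = √(113/2), so the full chord is √226.

√226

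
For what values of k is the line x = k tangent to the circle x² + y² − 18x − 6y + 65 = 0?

Tangency holds when the distance from the centre (9, 3) to the line equals the radius 5:
|1·9 + 0·3 − k| / √1 = 5
|k − (9)| = 5, so k = 14 or k = 4.

k = 4 or k = 14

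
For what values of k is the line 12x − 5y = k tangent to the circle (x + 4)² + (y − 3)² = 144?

Tangency holds when the distance from the centre (−4, 3) to the line equals the radius 12:
|12·(−4) − 5·3 − k| / √169 = 12
|k − (−63)| = 12·13, so k = 93 or k = −219.

k = −219 or k = 93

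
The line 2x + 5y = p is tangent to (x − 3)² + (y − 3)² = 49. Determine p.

Tangency holds when the distance from the centre (3, 3) to the line equals the radius 7:
|2·3 + 5·3 − p| / √29 = 7
|p − (21)| = 7√29.

p = 21 ± 7√29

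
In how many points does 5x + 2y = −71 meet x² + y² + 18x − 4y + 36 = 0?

2

d² = (5·(−9) + 2·2 − (−71))²/29 = 900/29; r² = 49.
Since d² < r², the line cuts the circle twice.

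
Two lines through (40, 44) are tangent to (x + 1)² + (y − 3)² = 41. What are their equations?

Let a tangent through (40, 44) have slope m. Its distance from (−1, 3) must equal √41:
(−41m − (−41))² = 41(m² + 1)
20m² − 41m + 20 = 0, so m = 5/4 or m = 4/5.
With m = 5/4: 5x − 4y = 24. With m = 4/5: 4x − 5y = −60.

5x − 4y = 24 and 4x − 5y = −60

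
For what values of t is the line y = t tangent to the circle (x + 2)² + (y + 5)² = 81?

t = −14 or t = 4

Tangency holds when the distance from the centre (−2, −5) to the line equals the radius 9:
|0·(−2) + 1·(−5) − t| / √1 = 9
|t − (−5)| = 9, so t = 4 or t = −14.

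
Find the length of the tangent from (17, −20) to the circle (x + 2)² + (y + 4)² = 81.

The centre is (−2, −4) and r = 9. The square of the distance from P to the centre is 361 + 256 = 617.
The tangent meets the radius at right angles, so tangent² = |PO|² − r² = 617 − 81 = 536.

2√134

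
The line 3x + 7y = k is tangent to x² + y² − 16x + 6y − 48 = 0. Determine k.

The line touches the circle iff its distance from (8, −3) is 11:
|3·8 + 7·(−3) − k| / √58 = 11
|k − (3)| = 11√58.

k = 3 ± 11√58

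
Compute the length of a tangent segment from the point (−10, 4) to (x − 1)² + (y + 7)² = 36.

Centre (1, −7), r² = 36. |PO|² = (−11)² + (11)² = 242.
Power of the point: PT² = |PO|² − r² = 206, so PT = √206.

√206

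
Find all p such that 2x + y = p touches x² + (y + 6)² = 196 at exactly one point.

p = −6 ± 14√5

Tangency holds when the distance from the centre (0, −6) to the line equals the radius 14:
|2·0 + 1·(−6) − p| / √5 = 14
|p − (−6)| = 14√5.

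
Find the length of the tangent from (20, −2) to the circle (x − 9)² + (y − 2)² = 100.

Centre (9, 2), r² = 100. |PO|² = (11)² + (−4)² = 137.
Power of the point: PT² = |PO|² − r² = 37, so PT = √37.

√37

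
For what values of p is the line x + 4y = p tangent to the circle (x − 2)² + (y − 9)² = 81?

p = 38 ± 9√17

Tangency holds when the distance from the centre (2, 9) to the line equals the radius 9:
|1·2 + 4·9 − p| / √17 = 9
|p − (38)| = 9√17.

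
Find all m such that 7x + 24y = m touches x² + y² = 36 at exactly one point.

The line touches the circle iff its distance from (0, 0) is 6:
|7·0 + 24·0 − m| / √625 = 6
|m| = 6·25, so m = 150 or m = −150.

m = −150 or m = 150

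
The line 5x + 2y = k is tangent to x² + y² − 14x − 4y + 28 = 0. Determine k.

k = 39 ± 5√29

The line touches the circle iff its distance from (7, 2) is 5:
|5·7 + 2·2 − k| / √29 = 5
|k − (39)| = 5√29.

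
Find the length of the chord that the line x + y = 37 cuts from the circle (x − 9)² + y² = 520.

16√2

Centre (9, 0), r² = 520. Perpendicular distance d from centre to line = |−28| / √2 = 28/√2.
Chord = 2√(r² − d²) = 2·√(128) = 16√2.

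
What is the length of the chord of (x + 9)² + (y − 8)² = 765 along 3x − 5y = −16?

The distance from (−9, 8) to the line is 51/√34, and r² = 765.
Half the chord is √(r² − d²) = √(1377/2), so the full chord is 9√34.

9√34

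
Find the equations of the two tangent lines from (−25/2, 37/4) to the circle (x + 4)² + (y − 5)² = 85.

9x − 2y = −131 and 7x − 6y = −143

Let a tangent through (−25/2, 37/4) have slope m. Its distance from (−4, 5) must equal √85:
(17/2m − (−17/4))² = 85(m² + 1)
12m² − 68m + 63 = 0, so m = 9/2 or m = 7/6.
With m = 9/2: 9x − 2y = −131. With m = 7/6: 7x − 6y = −143.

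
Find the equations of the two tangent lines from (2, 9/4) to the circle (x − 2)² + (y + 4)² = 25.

A line y − (9/4) = m(x − (2)) is tangent when its distance from (2, −4) is 5:
(0m − (−25/4))² = 25(m² + 1)
16m² − 9 = 0, so m = −3/4 or m = 3/4.
With m = −3/4: 3x + 4y = 15. With m = 3/4: 3x − 4y = −3.

3x + 4y = 15 and 3x − 4y = −3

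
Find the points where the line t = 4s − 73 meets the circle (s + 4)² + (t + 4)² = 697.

(12, −25) and (20, 7)

From the line, t = 4s − 73. Substituting:
17s² − 544s + 4080 = 0  ⟹  s² − 32s + 240 = 0
s = 20 or s = 12, giving (20, 7) and (12, −25).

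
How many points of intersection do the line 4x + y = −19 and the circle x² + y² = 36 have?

Substituting the line into the circle gives 17x² + 152x + 325 = 0.
Δ = 23104 − 22100 = 1004.
Two real roots: the line is a secant.

2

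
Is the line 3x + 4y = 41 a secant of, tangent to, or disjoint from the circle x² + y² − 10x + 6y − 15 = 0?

Substituting the line into the circle gives 25x² − 478x + 2425 = 0.
Δ = 228484 − 242500 = −14016.
No real roots: the line does not meet the circle.

disjoint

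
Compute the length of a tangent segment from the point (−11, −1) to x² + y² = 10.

Centre (0, 0), r² = 10. |PO|² = (−11)² + (−1)² = 122.
Power of the point: PT² = |PO|² − r² = 112, so PT = 4√7.

4√7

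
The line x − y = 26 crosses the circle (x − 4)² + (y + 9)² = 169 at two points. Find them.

Express y = x − 26 and substitute into the circle:
2x² − 42x + 136 = 0  ⟹  x² − 21x + 68 = 0
x = 17 or x = 4, giving (17, −9) and (4, −22).

(4, −22) and (17, −9)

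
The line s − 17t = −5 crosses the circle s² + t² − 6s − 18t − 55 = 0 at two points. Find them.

(−5, 0) and (12, 1)

Express t = (5 + s)/17 and substitute into the circle:
290s² − 2030s − 17400 = 0  ⟹  s² − 7s − 60 = 0
s = 12 or s = −5, giving (12, 1) and (−5, 0).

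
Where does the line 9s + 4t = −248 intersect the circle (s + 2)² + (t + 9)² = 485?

(−24, −8) and (−16, −26)

Substitute t = (−248 − 9s)/4:
97s² + 3880s + 37248 = 0  ⟹  s² + 40s + 384 = 0
s = −16 or s = −24, giving (−16, −26) and (−24, −8).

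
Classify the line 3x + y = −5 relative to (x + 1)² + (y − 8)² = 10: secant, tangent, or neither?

tangent

Centre (−1, 8), r² = 10. Distance² from centre to line = (10)²/10 = 10.
Since d² = r², the line is tangent.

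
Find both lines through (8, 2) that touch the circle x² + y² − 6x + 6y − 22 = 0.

x + 3y = 14 and 3x + y = 26

Write the tangent as mx − y + (2 − m·(8)) = 0 and set its distance from the centre to 2√10:
[m·(−5) − (−5)]² = 40(m² + 1)
3m² + 10m + 3 = 0, so m = −1/3 or m = −3.
Through (8, 2) these give x + 3y = 14 and 3x + y = 26.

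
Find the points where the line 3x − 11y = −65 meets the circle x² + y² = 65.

Express y = (65 + 3x)/11 and substitute into the circle:
130x² + 390x − 3640 = 0  ⟹  x² + 3x − 28 = 0
x = 4 or x = −7, giving (4, 7) and (−7, 4).

(−7, 4) and (4, 7)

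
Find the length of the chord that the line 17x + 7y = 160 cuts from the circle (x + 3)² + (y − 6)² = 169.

From the line, y = (160 − 17x)/7. Substituting:
338x² − 3718x + 6084 = 0  ⟹  x² − 11x + 18 = 0
x = 9 or x = 2, giving (9, 1) and (2, 18).
Chord length = distance between (9, 1) and (2, 18) = √338 = 13√2.

13√2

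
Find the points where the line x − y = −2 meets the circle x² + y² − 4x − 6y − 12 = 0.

From the line, y = x + 2. Substituting:
2x² − 6x − 20 = 0  ⟹  x² − 3x − 10 = 0
x = 5 or x = −2, giving (5, 7) and (−2, 0).

(−2, 0) and (5, 7)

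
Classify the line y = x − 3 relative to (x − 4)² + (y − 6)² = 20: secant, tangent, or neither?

secant

Centre (4, 6), r² = 20. Distance² from centre to line = (−5)²/2 = 25/2.
Since d² < r², the line cuts the circle twice.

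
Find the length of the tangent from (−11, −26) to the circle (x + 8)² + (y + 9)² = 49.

Centre (−8, −9), r² = 49. |PO|² = (−3)² + (−17)² = 298.
Power of the point: PT² = |PO|² − r² = 249, so PT = √249.

√249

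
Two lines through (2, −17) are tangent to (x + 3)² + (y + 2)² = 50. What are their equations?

A line y − (−17) = m(x − (2)) is tangent when its distance from (−3, −2) is 5√2:
(−5m − (15))² = 50(m² + 1)
m² − 6m − 7 = 0, so m = −1 or m = 7.
Through (2, −17) these give x + y = −15 and 7x − y = 31.

x + y = −15 and 7x − y = 31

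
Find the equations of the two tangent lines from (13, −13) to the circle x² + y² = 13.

Let a tangent through (13, −13) have slope m. Its distance from (0, 0) must equal √13:
(−13m − (13))² = 13(m² + 1)
6m² + 13m + 6 = 0, so m = −3/2 or m = −2/3.
Through (13, −13) these give 3x + 2y = 13 and 2x + 3y = −13.

3x + 2y = 13 and 2x + 3y = −13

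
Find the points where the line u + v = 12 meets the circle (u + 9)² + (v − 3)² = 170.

(−2, 14) and (2, 10)

From the line, v = −u + 12. Substituting:
2u² − 8 = 0  ⟹  u² − 4 = 0
u = 2 or u = −2, giving (2, 10) and (−2, 14).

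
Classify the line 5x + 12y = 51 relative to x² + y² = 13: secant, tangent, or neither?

neither

Substituting the line into the circle gives 169x² − 510x + 729 = 0.
Δ = 260100 − 492804 = −232704.
No real roots: the line does not meet the circle.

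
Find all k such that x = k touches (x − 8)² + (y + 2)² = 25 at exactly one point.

k = 3 or k = 13

For a tangent, require d(centre, line) = r = 5.
|1·8 + 0·(−2) − k| / √1 = 5
|k − (8)| = 5, so k = 13 or k = 3.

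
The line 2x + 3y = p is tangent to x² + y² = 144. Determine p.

p = ±12√13

For a tangent, require d(centre, line) = r = 12.
|2·0 + 3·0 − p| / √13 = 12
|p| = 12√13.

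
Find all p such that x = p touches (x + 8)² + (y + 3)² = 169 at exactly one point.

The line touches the circle iff its distance from (−8, −3) is 13:
|1·(−8) + 0·(−3) − p| / √1 = 13
|p − (−8)| = 13, so p = 5 or p = −21.

p = −21 or p = 5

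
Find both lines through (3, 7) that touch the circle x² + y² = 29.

A line y − (7) = m(x − (3)) is tangent when its distance from (0, 0) is √29:
[m·(−3) − (−7)]² = 29(m² + 1)
10m² + 21m − 10 = 0, so m = 2/5 or m = −5/2.
With m = 2/5: 2x − 5y = −29. With m = −5/2: 5x + 2y = 29.

2x − 5y = −29 and 5x + 2y = 29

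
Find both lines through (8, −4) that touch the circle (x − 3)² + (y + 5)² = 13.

2x + 3y = 4 and 3x − 2y = 32

A line y − (−4) = m(x − (8)) is tangent when its distance from (3, −5) is √13:
(−5m − (−1))² = 13(m² + 1)
6m² − 5m − 6 = 0, so m = −2/3 or m = 3/2.
Through (8, −4) these give 2x + 3y = 4 and 3x − 2y = 32.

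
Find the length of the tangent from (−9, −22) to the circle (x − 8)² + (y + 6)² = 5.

With centre O = (8, −6), |OP|² = 545 and r² = 5.
By the tangent–radius right angle, tangent length = √(|PO|² − r²) = √540 = 6√15.

6√15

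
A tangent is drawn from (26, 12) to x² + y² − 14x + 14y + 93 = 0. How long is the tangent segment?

√717

The centre is (7, −7) and r = √5. The square of the distance from P to the centre is 361 + 361 = 722.
Power of the point: PT² = |PO|² − r² = 717, so PT = √717.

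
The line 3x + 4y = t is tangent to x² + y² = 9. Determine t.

t = −15 or t = 15

Tangency holds when the distance from the centre (0, 0) to the line equals the radius 3:
|3·0 + 4·0 − t| / √25 = 3
|t| = 3·5, so t = 15 or t = −15.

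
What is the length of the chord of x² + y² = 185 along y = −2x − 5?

Substitute y = −2x − 5:
5x² + 20x − 160 = 0  ⟹  x² + 4x − 32 = 0
x = 4 or x = −8, giving (4, −13) and (−8, 11).
|(4, −13) − (−8, 11)| = √((12)² + (−24)²) = 12√5.

12√5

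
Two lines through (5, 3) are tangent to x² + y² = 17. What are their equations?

x + 4y = 17 and 4x − y = 17

A line y − (3) = m(x − (5)) is tangent when its distance from (0, 0) is √17:
(−5m − (−3))² = 17(m² + 1)
4m² − 15m − 4 = 0, so m = −1/4 or m = 4.
With m = −1/4: x + 4y = 17. With m = 4: 4x − y = 17.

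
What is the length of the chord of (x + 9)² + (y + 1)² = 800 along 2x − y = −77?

8√5

Centre (−9, −1), r² = 800. Perpendicular distance d from centre to line = |60| / √5 = 60/√5.
Half the chord is √(r² − d²) = √(80), so the full chord is 8√5.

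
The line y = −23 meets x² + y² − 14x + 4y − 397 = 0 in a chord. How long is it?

Centre (7, −2), r² = 450. Perpendicular distance d from centre to line = |21| / √1 = 21.
Chord = 2√(r² − d²) = 2·√(9) = 6.

6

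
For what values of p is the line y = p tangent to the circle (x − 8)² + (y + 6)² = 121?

Tangency holds when the distance from the centre (8, −6) to the line equals the radius 11:
|0·8 + 1·(−6) − p| / √1 = 11
|p − (−6)| = 11, so p = 5 or p = −17.

p = −17 or p = 5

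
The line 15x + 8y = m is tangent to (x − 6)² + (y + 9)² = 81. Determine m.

m = −135 or m = 171

Tangency holds when the distance from the centre (6, −9) to the line equals the radius 9:
|15·6 + 8·(−9) − m| / √289 = 9
|m − (18)| = 9·17, so m = 171 or m = −135.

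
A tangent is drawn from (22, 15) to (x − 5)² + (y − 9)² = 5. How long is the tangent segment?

8√5

With centre O = (5, 9), |OP|² = 325 and r² = 5.
By the tangent–radius right angle, tangent length = √(|PO|² − r²) = √320 = 8√5.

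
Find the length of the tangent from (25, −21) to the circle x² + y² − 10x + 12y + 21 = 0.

3√65

The centre is (5, −6) and r = 2√10. The square of the distance from P to the centre is 400 + 225 = 625.
Power of the point: PT² = |PO|² − r² = 585, so PT = 3√65.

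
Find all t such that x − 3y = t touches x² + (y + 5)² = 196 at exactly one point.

Tangency holds when the distance from the centre (0, −5) to the line equals the radius 14:
|1·0 − 3·(−5) − t| / √10 = 14
|t − (15)| = 14√10.

t = 15 ± 14√10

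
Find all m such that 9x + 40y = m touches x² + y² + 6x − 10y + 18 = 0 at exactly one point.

Tangency holds when the distance from the centre (−3, 5) to the line equals the radius 4:
|9·(−3) + 40·5 − m| / √1681 = 4
|m − (173)| = 4·41, so m = 337 or m = 9.

m = 9 or m = 337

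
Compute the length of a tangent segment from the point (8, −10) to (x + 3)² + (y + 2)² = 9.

Centre (−3, −2), r² = 9. |PO|² = (11)² + (−8)² = 185.
Power of the point: PT² = |PO|² − r² = 176, so PT = 4√11.

4√11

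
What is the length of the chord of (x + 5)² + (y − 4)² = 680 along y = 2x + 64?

From the line, y = 2x + 64. Substituting:
5x² + 250x + 2945 = 0  ⟹  x² + 50x + 589 = 0
x = −19 or x = −31, giving (−19, 26) and (−31, 2).
Chord length = distance between (−19, 26) and (−31, 2) = √720 = 12√5.

12√5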